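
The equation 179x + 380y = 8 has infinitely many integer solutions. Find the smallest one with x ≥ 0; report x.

gcd(380, 179):
  380 = 2·179 + 22
  179 = 8·22 + 3
  22 = 7·3 + 1
  3 = 3·1
so gcd(380, 179) = 1.
1 divides 8, so solutions exist.
Back-substitute for Bézout coefficients:
  1 = 22 - 7·3
  ... = 179·(-121) + 380·(57)
Scale by 8/1 = 8: (x₀, y₀) = (-968, 456).
General solution: x = -968 + 380t, y = 456 - 179t for integer t.
x ≥ 0: smallest is -968 mod 380 = 172 (at t = 3), with y = -81.

172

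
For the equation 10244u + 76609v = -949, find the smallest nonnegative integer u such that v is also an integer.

2221

gcd(76609, 10244):
  76609 = 7·10244 + 4901
  10244 = 2·4901 + 442
  4901 = 11·442 + 39
  442 = 11·39 + 13
  39 = 3·13
so gcd(76609, 10244) = 13.
13 divides -949, so solutions exist.
Back-substitute for Bézout coefficients:
  13 = 442 - 11·39
  ... = 10244·(1907) + 76609·(-255)
Scale by -949/13 = -73: (u₀, v₀) = (-139211, 18615).
General solution: u = -139211 + 5893t, v = 18615 - 788t for integer t.
u ≥ 0: smallest is -139211 mod 5893 = 2221 (at t = 24), with v = -297.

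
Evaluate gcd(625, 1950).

25

gcd(1950, 625) = 25  (1950 = 3×625 + 75, 625 = 8×75 + 25, 75 = 3×25).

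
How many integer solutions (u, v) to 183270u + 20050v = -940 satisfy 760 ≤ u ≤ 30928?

gcd(183270, 20050) = 10.
By Bézout, 183270*(-647) + 20050*(5914) = 10.
Particular solution: (668, -6106).
General solution: u = 668 + 2005t, v = -6106 - 18327t for integer t.
760 ≤ 668 + 2005t ≤ 30928 gives t ∈ [1, 15], which is 15 values.

15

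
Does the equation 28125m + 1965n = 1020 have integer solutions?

gcd(28125, 1965) = 15  (28125 = 14·1965 + 615, 1965 = 3·615 + 120, 615 = 5·120 + 15, 120 = 8·15).
15 divides 1020, so integer solutions exist.

yes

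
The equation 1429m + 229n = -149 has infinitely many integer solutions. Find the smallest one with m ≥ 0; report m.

168

gcd(1429, 229):
  1429 = 6·229 + 55
  229 = 4·55 + 9
  55 = 6·9 + 1
  9 = 9·1
so gcd(1429, 229) = 1.
1 divides -149, so solutions exist.
Back-substitute for Bézout coefficients:
  1 = 55 - 6·9
  ... = 1429·(25) + 229·(-156)
Scale by -149/1 = -149: (m₀, n₀) = (-3725, 23244).
General solution: m = -3725 + 229t, n = 23244 - 1429t for integer t.
m ≥ 0: smallest is -3725 mod 229 = 168 (at t = 17), with n = -1049.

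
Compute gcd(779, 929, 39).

1

gcd(929, 779) = 1.
gcd(1, 39) = 1.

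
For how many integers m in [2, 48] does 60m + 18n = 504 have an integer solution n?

gcd(60, 18) = 6  (60 = 3×18 + 6, 18 = 3×6).
Back-substituting, 60×(1) + 18×(-3) = 6.
Scale by 84: particular solution (84, -252); reduce m mod 3: (0, 28).
General solution: m = 0 + 3t, n = 28 - 10t for integer t.
2 ≤ 0 + 3t ≤ 48 gives t ∈ [1, 16], which is 16 values.

16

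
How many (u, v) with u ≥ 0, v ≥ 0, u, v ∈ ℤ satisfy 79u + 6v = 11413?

gcd(79, 6) = 1  (79 = 13·6 + 1, 6 = 6·1).
Back-substituting, 79·(1) + 6·(-13) = 1.
Scale by 11413: one solution is (11413, -148369). Reduce u mod 6: (1, 1889).
General: u = 1 + 6t, v = 1889 - 79t.
u ≥ 0 ⇒ t ≥ 0; v ≥ 0 ⇒ t ≤ 23. So t ∈ [0, 23]: 24 solutions.

24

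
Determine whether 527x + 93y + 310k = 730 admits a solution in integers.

gcd(527, 93):
  527 = 5×93 + 62
  93 = 1×62 + 31
  62 = 2×31
so gcd(527, 93) = 31.
gcd(31, 310) = 31.
31 does not divide 730 (remainder 17), so no integer solutions.

no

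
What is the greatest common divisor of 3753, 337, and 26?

gcd(3753, 337) = 1.
gcd(1, 26) = 1.

1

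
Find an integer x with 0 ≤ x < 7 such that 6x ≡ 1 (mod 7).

6

gcd(7, 6) = 1  (7 = 1×6 + 1, 6 = 6×1).
Back-substituting, 6×(-1) + 7×(1) = 1.
So 6×-1 ≡ 1 (mod 7), and -1 mod 7 = 6.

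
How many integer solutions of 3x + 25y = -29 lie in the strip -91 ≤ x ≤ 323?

gcd(25, 3) = 1  (25 = 8*3 + 1, 3 = 3*1).
Back-substituting, 3*(-8) + 25*(1) = 1.
Scale by -29: particular solution (232, -29); reduce x mod 25: (7, -2).
General solution: x = 7 + 25t, y = -2 - 3t for integer t.
-91 ≤ 7 + 25t ≤ 323 gives t ∈ [-3, 12], which is 16 values.

16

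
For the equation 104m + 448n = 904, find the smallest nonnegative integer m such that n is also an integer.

13

gcd(448, 104) = 8  (448 = 4*104 + 32, 104 = 3*32 + 8, 32 = 4*8).
8 divides 904, so solutions exist.
Back-substituting, 104*(13) + 448*(-3) = 8.
Scale by 904/8 = 113: (m₀, n₀) = (1469, -339).
General solution: m = 1469 + 56t, n = -339 - 13t for integer t.
m ≥ 0: smallest is 1469 mod 56 = 13 (at t = -26), with n = -1.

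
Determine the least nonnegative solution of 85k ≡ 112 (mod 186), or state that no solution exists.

172

gcd(186, 85) = 1  (186 = 2×85 + 16, 85 = 5×16 + 5, 16 = 3×5 + 1, 5 = 5×1).
1 divides 112, so solutions exist.
Back-substituting, 85×(-35) + 186×(16) = 1.
So 85×(-35) ≡ 1 (mod 186); multiply by 112: k ≡ -3920 (mod 186).
Smallest nonnegative: k = -3920 mod 186 = 172.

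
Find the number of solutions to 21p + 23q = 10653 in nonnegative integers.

22

gcd(23, 21):
  23 = 1*21 + 2
  21 = 10*2 + 1
  2 = 2*1
so gcd(23, 21) = 1.
Back-substitute for Bézout coefficients:
  1 = 21 - 10*2
  ... = 21*(11) + 23*(-10)
Scale by 10653: one solution is (117183, -106530). Reduce p mod 23: (21, 444).
General: p = 21 + 23t, q = 444 - 21t.
p ≥ 0 ⇒ t ≥ 0; q ≥ 0 ⇒ t ≤ 21. So t ∈ [0, 21]: 22 solutions.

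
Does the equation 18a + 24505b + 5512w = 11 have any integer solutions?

yes

gcd(24505, 18) = 1.
gcd(1, 5512) = 1.
1 divides 11, so integer solutions exist.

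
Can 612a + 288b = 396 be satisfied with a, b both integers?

gcd(612, 288) = 36  (612 = 2×288 + 36, 288 = 8×36).
36 divides 396, so integer solutions exist.

yes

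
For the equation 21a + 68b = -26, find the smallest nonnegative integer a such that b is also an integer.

2

gcd(68, 21) = 1.
1 divides -26, so solutions exist.
By Bézout, 21·(13) + 68·(-4) = 1.
Scale by -26/1 = -26: (a₀, b₀) = (-338, 104).
General solution: a = -338 + 68t, b = 104 - 21t for integer t.
a ≥ 0: smallest is -338 mod 68 = 2 (at t = 5), with b = -1.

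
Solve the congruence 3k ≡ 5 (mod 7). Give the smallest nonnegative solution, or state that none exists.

4

gcd(7, 3):
  7 = 2*3 + 1
  3 = 3*1
so gcd(7, 3) = 1.
1 divides 5, so solutions exist.
Back-substitute for Bézout coefficients:
  1 = 7 - 2*3
  ... = 3*(-2) + 7*(1)
So 3*(-2) ≡ 1 (mod 7); multiply by 5: k ≡ -10 (mod 7).
Smallest nonnegative: k = -10 mod 7 = 4.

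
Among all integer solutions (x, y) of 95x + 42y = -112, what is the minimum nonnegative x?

28

gcd(95, 42) = 1  (95 = 2×42 + 11, 42 = 3×11 + 9, 11 = 1×9 + 2, 9 = 4×2 + 1, 2 = 2×1).
1 divides -112, so solutions exist.
Back-substituting, 95×(-19) + 42×(43) = 1.
Scale by -112/1 = -112: (x₀, y₀) = (2128, -4816).
General solution: x = 2128 + 42t, y = -4816 - 95t for integer t.
x ≥ 0: smallest is 2128 mod 42 = 28 (at t = -50), with y = -66.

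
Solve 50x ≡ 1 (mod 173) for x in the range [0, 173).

45

gcd(173, 50) = 1.
By Bézout, 50·(45) + 173·(-13) = 1.
So 50·45 ≡ 1 (mod 173), and 45 mod 173 = 45.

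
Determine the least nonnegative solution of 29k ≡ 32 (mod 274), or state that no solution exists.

gcd(274, 29) = 1.
1 divides 32, so solutions exist.
By Bézout, 29*(-85) + 274*(9) = 1.
So 29*(-85) ≡ 1 (mod 274); multiply by 32: k ≡ -2720 (mod 274).
Smallest nonnegative: k = -2720 mod 274 = 20.

20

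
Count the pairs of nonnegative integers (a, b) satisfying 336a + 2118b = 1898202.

16

gcd(2118, 336) = 6.
By Bézout, 336·(145) + 2118·(-23) = 6.
One solution: (159, 871).
General: a = 159 + 353t, b = 871 - 56t.
a ≥ 0 ⇒ t ≥ 0; b ≥ 0 ⇒ t ≤ 15. So t ∈ [0, 15]: 16 solutions.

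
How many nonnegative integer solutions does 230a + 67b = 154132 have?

10

gcd(230, 67) = 1  (230 = 3·67 + 29, 67 = 2·29 + 9, 29 = 3·9 + 2, 9 = 4·2 + 1, 2 = 2·1).
Back-substituting, 230·(-30) + 67·(103) = 1.
Scale by 154132: one solution is (-4623960, 15875596). Reduce a mod 67: (45, 2146).
General: a = 45 + 67t, b = 2146 - 230t.
a ≥ 0 ⇒ t ≥ 0; b ≥ 0 ⇒ t ≤ 9. So t ∈ [0, 9]: 10 solutions.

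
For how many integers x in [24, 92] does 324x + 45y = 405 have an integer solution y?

14

gcd(324, 45) = 9.
By Bézout, 324*(1) + 45*(-7) = 9.
Particular solution: (0, 9).
General solution: x = 0 + 5t, y = 9 - 36t for integer t.
24 ≤ 0 + 5t ≤ 92 gives t ∈ [5, 18], which is 14 values.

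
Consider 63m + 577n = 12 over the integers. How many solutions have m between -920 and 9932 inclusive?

gcd(577, 63) = 1  (577 = 9×63 + 10, 63 = 6×10 + 3, 10 = 3×3 + 1, 3 = 3×1).
Back-substituting, 63×(-174) + 577×(19) = 1.
Scale by 12: particular solution (-2088, 228); reduce m mod 577: (220, -24).
General solution: m = 220 + 577t, n = -24 - 63t for integer t.
-920 ≤ 220 + 577t ≤ 9932 gives t ∈ [-1, 16], which is 18 values.

18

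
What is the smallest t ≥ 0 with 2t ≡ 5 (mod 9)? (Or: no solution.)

gcd(9, 2):
  9 = 4*2 + 1
  2 = 2*1
so gcd(9, 2) = 1.
1 divides 5, so solutions exist.
Back-substitute for Bézout coefficients:
  1 = 9 - 4*2
  ... = 2*(-4) + 9*(1)
So 2*(-4) ≡ 1 (mod 9); multiply by 5: t ≡ -20 (mod 9).
Smallest nonnegative: t = -20 mod 9 = 7.

7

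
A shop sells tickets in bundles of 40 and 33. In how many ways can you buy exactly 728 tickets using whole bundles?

1

Need nonnegative integers with 40j + 33k = 728.
gcd(40, 33) = 1, and 40·(-14) + 33·(17) = 1.
So (j₀, k₀) = (-10192, 12376); general j = -10192 + 33t, k = 12376 - 40t.
j ≥ 0 ⇒ t ≥ 309; k ≥ 0 ⇒ t ≤ 309. That's 1 value of t.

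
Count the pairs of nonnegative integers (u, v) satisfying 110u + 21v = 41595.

18

gcd(110, 21):
  110 = 5·21 + 5
  21 = 4·5 + 1
  5 = 5·1
so gcd(110, 21) = 1.
Back-substitute for Bézout coefficients:
  1 = 21 - 4·5
  ... = 110·(-4) + 21·(21)
Scale by 41595: one solution is (-166380, 873495). Reduce u mod 21: (3, 1965).
General: u = 3 + 21t, v = 1965 - 110t.
u ≥ 0 ⇒ t ≥ 0; v ≥ 0 ⇒ t ≤ 17. So t ∈ [0, 17]: 18 solutions.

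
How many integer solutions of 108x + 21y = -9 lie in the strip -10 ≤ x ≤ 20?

gcd(108, 21):
  108 = 5·21 + 3
  21 = 7·3
so gcd(108, 21) = 3.
Back-substitute for Bézout coefficients:
  3 = 108 - 5·21
  ... = 108·(1) + 21·(-5)
Scale by -3: particular solution (-3, 15); reduce x mod 7: (4, -21).
General solution: x = 4 + 7t, y = -21 - 36t for integer t.
-10 ≤ 4 + 7t ≤ 20 gives t ∈ [-2, 2], which is 5 values.

5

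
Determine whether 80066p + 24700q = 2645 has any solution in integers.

no

gcd(80066, 24700) = 38  (80066 = 3*24700 + 5966, 24700 = 4*5966 + 836, 5966 = 7*836 + 114, 836 = 7*114 + 38, 114 = 3*38).
38 does not divide 2645 (remainder 23), so no integer solutions.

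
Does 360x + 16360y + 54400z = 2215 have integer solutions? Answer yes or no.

no

gcd(16360, 360):
  16360 = 45×360 + 160
  360 = 2×160 + 40
  160 = 4×40
so gcd(16360, 360) = 40.
gcd(40, 54400) = 40.
40 does not divide 2215 (remainder 15), so no integer solutions.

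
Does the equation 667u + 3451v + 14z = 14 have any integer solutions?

yes

gcd(3451, 667) = 29  (3451 = 5*667 + 116, 667 = 5*116 + 87, 116 = 1*87 + 29, 87 = 3*29).
gcd(29, 14) = 1.
1 divides 14, so integer solutions exist.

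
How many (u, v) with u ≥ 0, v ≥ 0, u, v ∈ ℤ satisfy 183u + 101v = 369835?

20

gcd(183, 101) = 1.
By Bézout, 183×(-16) + 101×(29) = 1.
One solution: (28, 3611).
General: u = 28 + 101t, v = 3611 - 183t.
u ≥ 0 ⇒ t ≥ 0; v ≥ 0 ⇒ t ≤ 19. So t ∈ [0, 19]: 20 solutions.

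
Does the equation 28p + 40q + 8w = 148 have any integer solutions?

gcd(40, 28) = 4  (40 = 1·28 + 12, 28 = 2·12 + 4, 12 = 3·4).
gcd(4, 8) = 4.
4 divides 148, so integer solutions exist.

yes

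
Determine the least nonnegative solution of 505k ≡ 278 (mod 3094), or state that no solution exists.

264

gcd(3094, 505):
  3094 = 6·505 + 64
  505 = 7·64 + 57
  64 = 1·57 + 7
  57 = 8·7 + 1
  7 = 7·1
so gcd(3094, 505) = 1.
1 divides 278, so solutions exist.
Back-substitute for Bézout coefficients:
  1 = 57 - 8·7
  ... = 505·(435) + 3094·(-71)
So 505·(435) ≡ 1 (mod 3094); multiply by 278: k ≡ 120930 (mod 3094).
Smallest nonnegative: k = 120930 mod 3094 = 264.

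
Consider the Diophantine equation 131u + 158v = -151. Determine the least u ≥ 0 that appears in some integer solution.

29

gcd(158, 131):
  158 = 1·131 + 27
  131 = 4·27 + 23
  27 = 1·23 + 4
  23 = 5·4 + 3
  4 = 1·3 + 1
  3 = 3·1
so gcd(158, 131) = 1.
1 divides -151, so solutions exist.
Back-substitute for Bézout coefficients:
  1 = 4 - 1·3
  ... = 131·(-41) + 158·(34)
Scale by -151/1 = -151: (u₀, v₀) = (6191, -5134).
General solution: u = 6191 + 158t, v = -5134 - 131t for integer t.
u ≥ 0: smallest is 6191 mod 158 = 29 (at t = -39), with v = -25.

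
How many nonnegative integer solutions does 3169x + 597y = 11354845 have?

gcd(3169, 597):
  3169 = 5·597 + 184
  597 = 3·184 + 45
  184 = 4·45 + 4
  45 = 11·4 + 1
  4 = 4·1
so gcd(3169, 597) = 1.
Back-substitute for Bézout coefficients:
  1 = 45 - 11·4
  ... = 3169·(-146) + 597·(775)
Scale by 11354845: one solution is (-1657807370, 8800004875). Reduce x mod 597: (139, 18282).
General: x = 139 + 597t, y = 18282 - 3169t.
x ≥ 0 ⇒ t ≥ 0; y ≥ 0 ⇒ t ≤ 5. So t ∈ [0, 5]: 6 solutions.

6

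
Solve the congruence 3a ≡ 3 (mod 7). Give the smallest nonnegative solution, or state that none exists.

1

gcd(7, 3) = 1.
1 divides 3, so solutions exist.
By Bézout, 3×(-2) + 7×(1) = 1.
So 3×(-2) ≡ 1 (mod 7); multiply by 3: a ≡ -6 (mod 7).
Smallest nonnegative: a = -6 mod 7 = 1.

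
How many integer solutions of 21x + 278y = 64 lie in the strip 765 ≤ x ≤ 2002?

gcd(278, 21) = 1.
By Bézout, 21*(53) + 278*(-4) = 1.
Particular solution: (56, -4).
General solution: x = 56 + 278t, y = -4 - 21t for integer t.
765 ≤ 56 + 278t ≤ 2002 gives t ∈ [3, 7], which is 5 values.

5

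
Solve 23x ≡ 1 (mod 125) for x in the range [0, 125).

87

gcd(125, 23):
  125 = 5*23 + 10
  23 = 2*10 + 3
  10 = 3*3 + 1
  3 = 3*1
so gcd(125, 23) = 1.
Back-substitute for Bézout coefficients:
  1 = 10 - 3*3
  ... = 23*(-38) + 125*(7)
So 23*-38 ≡ 1 (mod 125), and -38 mod 125 = 87.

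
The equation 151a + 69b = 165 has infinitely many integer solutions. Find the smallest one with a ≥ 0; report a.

18

gcd(151, 69):
  151 = 2*69 + 13
  69 = 5*13 + 4
  13 = 3*4 + 1
  4 = 4*1
so gcd(151, 69) = 1.
1 divides 165, so solutions exist.
Back-substitute for Bézout coefficients:
  1 = 13 - 3*4
  ... = 151*(16) + 69*(-35)
Scale by 165/1 = 165: (a₀, b₀) = (2640, -5775).
General solution: a = 2640 + 69t, b = -5775 - 151t for integer t.
a ≥ 0: smallest is 2640 mod 69 = 18 (at t = -38), with b = -37.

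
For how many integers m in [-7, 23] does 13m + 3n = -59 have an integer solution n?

gcd(13, 3) = 1  (13 = 4×3 + 1, 3 = 3×1).
Back-substituting, 13×(1) + 3×(-4) = 1.
Scale by -59: particular solution (-59, 236); reduce m mod 3: (1, -24).
General solution: m = 1 + 3t, n = -24 - 13t for integer t.
-7 ≤ 1 + 3t ≤ 23 gives t ∈ [-2, 7], which is 10 values.

10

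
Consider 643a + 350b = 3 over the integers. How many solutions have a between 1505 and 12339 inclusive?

gcd(643, 350):
  643 = 1*350 + 293
  350 = 1*293 + 57
  293 = 5*57 + 8
  57 = 7*8 + 1
  8 = 8*1
so gcd(643, 350) = 1.
Back-substitute for Bézout coefficients:
  1 = 57 - 7*8
  ... = 643*(-43) + 350*(79)
Scale by 3: particular solution (-129, 237); reduce a mod 350: (221, -406).
General solution: a = 221 + 350t, b = -406 - 643t for integer t.
1505 ≤ 221 + 350t ≤ 12339 gives t ∈ [4, 34], which is 31 values.

31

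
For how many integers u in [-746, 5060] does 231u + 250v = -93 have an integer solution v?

23

gcd(250, 231):
  250 = 1×231 + 19
  231 = 12×19 + 3
  19 = 6×3 + 1
  3 = 3×1
so gcd(250, 231) = 1.
Back-substitute for Bézout coefficients:
  1 = 19 - 6×3
  ... = 231×(-79) + 250×(73)
Scale by -93: particular solution (7347, -6789); reduce u mod 250: (97, -90).
General solution: u = 97 + 250t, v = -90 - 231t for integer t.
-746 ≤ 97 + 250t ≤ 5060 gives t ∈ [-3, 19], which is 23 values.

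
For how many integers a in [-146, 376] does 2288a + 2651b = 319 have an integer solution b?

2

gcd(2651, 2288) = 11.
By Bézout, 2288·(73) + 2651·(-63) = 11.
Particular solution: (189, -163).
General solution: a = 189 + 241t, b = -163 - 208t for integer t.
-146 ≤ 189 + 241t ≤ 376 gives t ∈ [-1, 0], which is 2 values.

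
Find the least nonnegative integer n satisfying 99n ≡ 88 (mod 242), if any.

18

gcd(242, 99) = 11  (242 = 2*99 + 44, 99 = 2*44 + 11, 44 = 4*11).
11 divides 88, so solutions exist.
Back-substituting, 99*(5) + 242*(-2) = 11.
So 99*(5) ≡ 11 (mod 242); multiply by 8: n ≡ 40 (mod 22).
Smallest nonnegative: n = 40 mod 22 = 18.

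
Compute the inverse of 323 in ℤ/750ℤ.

137

gcd(750, 323) = 1  (750 = 2*323 + 104, 323 = 3*104 + 11, 104 = 9*11 + 5, 11 = 2*5 + 1, 5 = 5*1).
Back-substituting, 323*(137) + 750*(-59) = 1.
So 323*137 ≡ 1 (mod 750), and 137 mod 750 = 137.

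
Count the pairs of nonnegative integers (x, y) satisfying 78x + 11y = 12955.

gcd(78, 11):
  78 = 7·11 + 1
  11 = 11·1
so gcd(78, 11) = 1.
Back-substitute for Bézout coefficients:
  1 = 78 - 7·11
  ... = 78·(1) + 11·(-7)
Scale by 12955: one solution is (12955, -90685). Reduce x mod 11: (8, 1121).
General: x = 8 + 11t, y = 1121 - 78t.
x ≥ 0 ⇒ t ≥ 0; y ≥ 0 ⇒ t ≤ 14. So t ∈ [0, 14]: 15 solutions.

15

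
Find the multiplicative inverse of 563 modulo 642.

65

gcd(642, 563) = 1  (642 = 1·563 + 79, 563 = 7·79 + 10, 79 = 7·10 + 9, 10 = 1·9 + 1, 9 = 9·1).
Back-substituting, 563·(65) + 642·(-57) = 1.
So 563·65 ≡ 1 (mod 642), and 65 mod 642 = 65.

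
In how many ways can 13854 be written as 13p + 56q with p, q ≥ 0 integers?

19

gcd(56, 13) = 1.
By Bézout, 13×(13) + 56×(-3) = 1.
One solution: (6, 246).
General: p = 6 + 56t, q = 246 - 13t.
p ≥ 0 ⇒ t ≥ 0; q ≥ 0 ⇒ t ≤ 18. So t ∈ [0, 18]: 19 solutions.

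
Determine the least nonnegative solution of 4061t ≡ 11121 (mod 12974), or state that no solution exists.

3025

gcd(12974, 4061) = 1  (12974 = 3×4061 + 791, 4061 = 5×791 + 106, 791 = 7×106 + 49, 106 = 2×49 + 8, 49 = 6×8 + 1, 8 = 8×1).
1 divides 11121, so solutions exist.
Back-substituting, 4061×(-1591) + 12974×(498) = 1.
So 4061×(-1591) ≡ 1 (mod 12974); multiply by 11121: t ≡ -17693511 (mod 12974).
Smallest nonnegative: t = -17693511 mod 12974 = 3025.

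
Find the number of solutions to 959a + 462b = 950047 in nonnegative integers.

15

gcd(959, 462) = 7  (959 = 2·462 + 35, 462 = 13·35 + 7, 35 = 5·7).
Back-substituting, 959·(-13) + 462·(27) = 7.
Scale by 135721: one solution is (-1764373, 3664467). Reduce a mod 66: (5, 2046).
General: a = 5 + 66t, b = 2046 - 137t.
a ≥ 0 ⇒ t ≥ 0; b ≥ 0 ⇒ t ≤ 14. So t ∈ [0, 14]: 15 solutions.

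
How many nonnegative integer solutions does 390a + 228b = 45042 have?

3

gcd(390, 228) = 6  (390 = 1×228 + 162, 228 = 1×162 + 66, 162 = 2×66 + 30, 66 = 2×30 + 6, 30 = 5×6).
Back-substituting, 390×(-7) + 228×(12) = 6.
Scale by 7507: one solution is (-52549, 90084). Reduce a mod 38: (5, 189).
General: a = 5 + 38t, b = 189 - 65t.
a ≥ 0 ⇒ t ≥ 0; b ≥ 0 ⇒ t ≤ 2. So t ∈ [0, 2]: 3 solutions.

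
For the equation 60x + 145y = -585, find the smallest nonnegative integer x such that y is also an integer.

12

gcd(145, 60):
  145 = 2·60 + 25
  60 = 2·25 + 10
  25 = 2·10 + 5
  10 = 2·5
so gcd(145, 60) = 5.
5 divides -585, so solutions exist.
Back-substitute for Bézout coefficients:
  5 = 25 - 2·10
  ... = 60·(-12) + 145·(5)
Scale by -585/5 = -117: (x₀, y₀) = (1404, -585).
General solution: x = 1404 + 29t, y = -585 - 12t for integer t.
x ≥ 0: smallest is 1404 mod 29 = 12 (at t = -48), with y = -9.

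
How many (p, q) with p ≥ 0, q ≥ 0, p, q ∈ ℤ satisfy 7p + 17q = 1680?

15

gcd(17, 7) = 1.
By Bézout, 7*(5) + 17*(-2) = 1.
One solution: (2, 98).
General: p = 2 + 17t, q = 98 - 7t.
p ≥ 0 ⇒ t ≥ 0; q ≥ 0 ⇒ t ≤ 14. So t ∈ [0, 14]: 15 solutions.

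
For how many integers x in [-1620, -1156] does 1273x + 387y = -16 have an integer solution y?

gcd(1273, 387) = 1.
By Bézout, 1273×(-38) + 387×(125) = 1.
Particular solution: (221, -727).
General solution: x = 221 + 387t, y = -727 - 1273t for integer t.
-1620 ≤ 221 + 387t ≤ -1156 gives t ∈ [-4, -4], which is 1 value.

1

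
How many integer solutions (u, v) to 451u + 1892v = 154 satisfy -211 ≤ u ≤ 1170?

8

gcd(1892, 451):
  1892 = 4*451 + 88
  451 = 5*88 + 11
  88 = 8*11
so gcd(1892, 451) = 11.
Back-substitute for Bézout coefficients:
  11 = 451 - 5*88
  ... = 451*(21) + 1892*(-5)
Scale by 14: particular solution (294, -70); reduce u mod 172: (122, -29).
General solution: u = 122 + 172t, v = -29 - 41t for integer t.
-211 ≤ 122 + 172t ≤ 1170 gives t ∈ [-1, 6], which is 8 values.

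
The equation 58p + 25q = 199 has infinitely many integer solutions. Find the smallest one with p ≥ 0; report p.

3

gcd(58, 25) = 1.
1 divides 199, so solutions exist.
By Bézout, 58·(-3) + 25·(7) = 1.
Scale by 199/1 = 199: (p₀, q₀) = (-597, 1393).
General solution: p = -597 + 25t, q = 1393 - 58t for integer t.
p ≥ 0: smallest is -597 mod 25 = 3 (at t = 24), with q = 1.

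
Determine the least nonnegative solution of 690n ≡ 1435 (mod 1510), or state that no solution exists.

gcd(1510, 690):
  1510 = 2×690 + 130
  690 = 5×130 + 40
  130 = 3×40 + 10
  40 = 4×10
so gcd(1510, 690) = 10.
10 does not divide 1435, so the congruence has no solution.

no solution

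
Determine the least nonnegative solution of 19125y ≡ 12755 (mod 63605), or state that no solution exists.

gcd(63605, 19125):
  63605 = 3×19125 + 6230
  19125 = 3×6230 + 435
  6230 = 14×435 + 140
  435 = 3×140 + 15
  140 = 9×15 + 5
  15 = 3×5
so gcd(63605, 19125) = 5.
5 divides 12755, so solutions exist.
Back-substitute for Bézout coefficients:
  5 = 140 - 9×15
  ... = 19125×(-4094) + 63605×(1231)
So 19125×(-4094) ≡ 5 (mod 63605); multiply by 2551: y ≡ -10443794 (mod 12721).
Smallest nonnegative: y = -10443794 mod 12721 = 147.

147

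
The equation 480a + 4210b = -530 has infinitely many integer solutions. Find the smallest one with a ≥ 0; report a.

gcd(4210, 480) = 10  (4210 = 8·480 + 370, 480 = 1·370 + 110, 370 = 3·110 + 40, 110 = 2·40 + 30, 40 = 1·30 + 10, 30 = 3·10).
10 divides -530, so solutions exist.
Back-substituting, 480·(-114) + 4210·(13) = 10.
Scale by -530/10 = -53: (a₀, b₀) = (6042, -689).
General solution: a = 6042 + 421t, b = -689 - 48t for integer t.
a ≥ 0: smallest is 6042 mod 421 = 148 (at t = -14), with b = -17.

148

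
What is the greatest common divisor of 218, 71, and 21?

gcd(218, 71) = 1  (218 = 3×71 + 5, 71 = 14×5 + 1, 5 = 5×1).
gcd(1, 21) = 1.

1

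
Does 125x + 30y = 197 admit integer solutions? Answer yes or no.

no

gcd(125, 30) = 5  (125 = 4·30 + 5, 30 = 6·5).
5 does not divide 197 (remainder 2), so no integer solutions.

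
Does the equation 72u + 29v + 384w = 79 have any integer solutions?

yes

gcd(72, 29) = 1  (72 = 2×29 + 14, 29 = 2×14 + 1, 14 = 14×1).
gcd(1, 384) = 1.
1 divides 79, so integer solutions exist.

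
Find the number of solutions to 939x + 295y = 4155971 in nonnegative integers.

gcd(939, 295) = 1.
By Bézout, 939·(-71) + 295·(226) = 1.
One solution: (104, 13757).
General: x = 104 + 295t, y = 13757 - 939t.
x ≥ 0 ⇒ t ≥ 0; y ≥ 0 ⇒ t ≤ 14. So t ∈ [0, 14]: 15 solutions.

15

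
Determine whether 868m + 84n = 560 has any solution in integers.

yes

gcd(868, 84) = 28.
28 divides 560, so integer solutions exist.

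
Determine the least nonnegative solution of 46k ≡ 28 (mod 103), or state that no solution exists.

gcd(103, 46) = 1.
1 divides 28, so solutions exist.
By Bézout, 46×(-47) + 103×(21) = 1.
So 46×(-47) ≡ 1 (mod 103); multiply by 28: k ≡ -1316 (mod 103).
Smallest nonnegative: k = -1316 mod 103 = 23.

23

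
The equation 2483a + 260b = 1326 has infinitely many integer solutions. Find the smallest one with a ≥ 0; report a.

gcd(2483, 260) = 13  (2483 = 9·260 + 143, 260 = 1·143 + 117, 143 = 1·117 + 26, 117 = 4·26 + 13, 26 = 2·13).
13 divides 1326, so solutions exist.
Back-substituting, 2483·(-9) + 260·(86) = 13.
Scale by 1326/13 = 102: (a₀, b₀) = (-918, 8772).
General solution: a = -918 + 20t, b = 8772 - 191t for integer t.
a ≥ 0: smallest is -918 mod 20 = 2 (at t = 46), with b = -14.

2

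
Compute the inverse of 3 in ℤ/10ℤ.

gcd(10, 3) = 1  (10 = 3×3 + 1, 3 = 3×1).
Back-substituting, 3×(-3) + 10×(1) = 1.
So 3×-3 ≡ 1 (mod 10), and -3 mod 10 = 7.

7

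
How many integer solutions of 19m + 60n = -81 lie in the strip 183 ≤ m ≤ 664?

gcd(60, 19):
  60 = 3*19 + 3
  19 = 6*3 + 1
  3 = 3*1
so gcd(60, 19) = 1.
Back-substitute for Bézout coefficients:
  1 = 19 - 6*3
  ... = 19*(19) + 60*(-6)
Scale by -81: particular solution (-1539, 486); reduce m mod 60: (21, -8).
General solution: m = 21 + 60t, n = -8 - 19t for integer t.
183 ≤ 21 + 60t ≤ 664 gives t ∈ [3, 10], which is 8 values.

8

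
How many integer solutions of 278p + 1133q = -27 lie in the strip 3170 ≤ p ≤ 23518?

18

gcd(1133, 278) = 1  (1133 = 4·278 + 21, 278 = 13·21 + 5, 21 = 4·5 + 1, 5 = 5·1).
Back-substituting, 278·(-216) + 1133·(53) = 1.
Scale by -27: particular solution (5832, -1431); reduce p mod 1133: (167, -41).
General solution: p = 167 + 1133t, q = -41 - 278t for integer t.
3170 ≤ 167 + 1133t ≤ 23518 gives t ∈ [3, 20], which is 18 values.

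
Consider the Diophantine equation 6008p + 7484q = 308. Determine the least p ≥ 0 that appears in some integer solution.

gcd(7484, 6008) = 4.
4 divides 308, so solutions exist.
By Bézout, 6008·(360) + 7484·(-289) = 4.
Scale by 308/4 = 77: (p₀, q₀) = (27720, -22253).
General solution: p = 27720 + 1871t, q = -22253 - 1502t for integer t.
p ≥ 0: smallest is 27720 mod 1871 = 1526 (at t = -14), with q = -1225.

1526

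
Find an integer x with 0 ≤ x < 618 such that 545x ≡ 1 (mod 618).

491

gcd(618, 545) = 1  (618 = 1*545 + 73, 545 = 7*73 + 34, 73 = 2*34 + 5, 34 = 6*5 + 4, 5 = 1*4 + 1, 4 = 4*1).
Back-substituting, 545*(-127) + 618*(112) = 1.
So 545*-127 ≡ 1 (mod 618), and -127 mod 618 = 491.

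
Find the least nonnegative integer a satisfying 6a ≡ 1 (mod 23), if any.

4

gcd(23, 6) = 1  (23 = 3×6 + 5, 6 = 1×5 + 1, 5 = 5×1).
1 divides 1, so solutions exist.
Back-substituting, 6×(4) + 23×(-1) = 1.
So 6×(4) ≡ 1 (mod 23); multiply by 1: a ≡ 4 (mod 23).
Smallest nonnegative: a = 4 mod 23 = 4.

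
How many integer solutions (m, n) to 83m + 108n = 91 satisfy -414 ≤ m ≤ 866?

11

gcd(108, 83) = 1.
By Bézout, 83*(-13) + 108*(10) = 1.
Particular solution: (5, -3).
General solution: m = 5 + 108t, n = -3 - 83t for integer t.
-414 ≤ 5 + 108t ≤ 866 gives t ∈ [-3, 7], which is 11 values.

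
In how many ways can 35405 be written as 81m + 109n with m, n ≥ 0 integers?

gcd(109, 81):
  109 = 1*81 + 28
  81 = 2*28 + 25
  28 = 1*25 + 3
  25 = 8*3 + 1
  3 = 3*1
so gcd(109, 81) = 1.
Back-substitute for Bézout coefficients:
  1 = 25 - 8*3
  ... = 81*(35) + 109*(-26)
Scale by 35405: one solution is (1239175, -920530). Reduce m mod 109: (63, 278).
General: m = 63 + 109t, n = 278 - 81t.
m ≥ 0 ⇒ t ≥ 0; n ≥ 0 ⇒ t ≤ 3. So t ∈ [0, 3]: 4 solutions.

4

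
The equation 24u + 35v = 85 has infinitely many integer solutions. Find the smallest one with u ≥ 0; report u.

5

gcd(35, 24) = 1  (35 = 1*24 + 11, 24 = 2*11 + 2, 11 = 5*2 + 1, 2 = 2*1).
1 divides 85, so solutions exist.
Back-substituting, 24*(-16) + 35*(11) = 1.
Scale by 85/1 = 85: (u₀, v₀) = (-1360, 935).
General solution: u = -1360 + 35t, v = 935 - 24t for integer t.
u ≥ 0: smallest is -1360 mod 35 = 5 (at t = 39), with v = -1.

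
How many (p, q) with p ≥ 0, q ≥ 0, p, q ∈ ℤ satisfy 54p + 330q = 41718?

14

gcd(330, 54) = 6  (330 = 6×54 + 6, 54 = 9×6).
Back-substituting, 54×(-6) + 330×(1) = 6.
Scale by 6953: one solution is (-41718, 6953). Reduce p mod 55: (27, 122).
General: p = 27 + 55t, q = 122 - 9t.
p ≥ 0 ⇒ t ≥ 0; q ≥ 0 ⇒ t ≤ 13. So t ∈ [0, 13]: 14 solutions.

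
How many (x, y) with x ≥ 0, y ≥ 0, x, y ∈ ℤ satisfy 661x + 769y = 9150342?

gcd(769, 661):
  769 = 1*661 + 108
  661 = 6*108 + 13
  108 = 8*13 + 4
  13 = 3*4 + 1
  4 = 4*1
so gcd(769, 661) = 1.
Back-substitute for Bézout coefficients:
  1 = 13 - 3*4
  ... = 661*(178) + 769*(-153)
Scale by 9150342: one solution is (1628760876, -1400002326). Reduce x mod 769: (420, 11538).
General: x = 420 + 769t, y = 11538 - 661t.
x ≥ 0 ⇒ t ≥ 0; y ≥ 0 ⇒ t ≤ 17. So t ∈ [0, 17]: 18 solutions.

18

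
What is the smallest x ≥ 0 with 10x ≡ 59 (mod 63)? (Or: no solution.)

50

gcd(63, 10):
  63 = 6·10 + 3
  10 = 3·3 + 1
  3 = 3·1
so gcd(63, 10) = 1.
1 divides 59, so solutions exist.
Back-substitute for Bézout coefficients:
  1 = 10 - 3·3
  ... = 10·(19) + 63·(-3)
So 10·(19) ≡ 1 (mod 63); multiply by 59: x ≡ 1121 (mod 63).
Smallest nonnegative: x = 1121 mod 63 = 50.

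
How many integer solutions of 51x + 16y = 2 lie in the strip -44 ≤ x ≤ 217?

gcd(51, 16) = 1.
By Bézout, 51·(-5) + 16·(16) = 1.
Particular solution: (6, -19).
General solution: x = 6 + 16t, y = -19 - 51t for integer t.
-44 ≤ 6 + 16t ≤ 217 gives t ∈ [-3, 13], which is 17 values.

17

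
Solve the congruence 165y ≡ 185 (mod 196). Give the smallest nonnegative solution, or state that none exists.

gcd(196, 165) = 1  (196 = 1*165 + 31, 165 = 5*31 + 10, 31 = 3*10 + 1, 10 = 10*1).
1 divides 185, so solutions exist.
Back-substituting, 165*(-19) + 196*(16) = 1.
So 165*(-19) ≡ 1 (mod 196); multiply by 185: y ≡ -3515 (mod 196).
Smallest nonnegative: y = -3515 mod 196 = 13.

13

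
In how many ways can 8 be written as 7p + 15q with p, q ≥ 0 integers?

0

gcd(15, 7) = 1.
By Bézout, 7·(-2) + 15·(1) = 1.
One solution: (14, -6).
General: p = 14 + 15t, q = -6 - 7t.
p ≥ 0 ⇒ t ≥ 0; q ≥ 0 ⇒ t ≤ -1. So t ∈ [0, -1]: 0 solutions.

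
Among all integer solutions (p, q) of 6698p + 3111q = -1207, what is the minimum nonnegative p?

4

gcd(6698, 3111) = 17.
17 divides -1207, so solutions exist.
By Bézout, 6698·(85) + 3111·(-183) = 17.
Scale by -1207/17 = -71: (p₀, q₀) = (-6035, 12993).
General solution: p = -6035 + 183t, q = 12993 - 394t for integer t.
p ≥ 0: smallest is -6035 mod 183 = 4 (at t = 33), with q = -9.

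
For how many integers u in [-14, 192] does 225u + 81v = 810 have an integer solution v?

gcd(225, 81):
  225 = 2·81 + 63
  81 = 1·63 + 18
  63 = 3·18 + 9
  18 = 2·9
so gcd(225, 81) = 9.
Back-substitute for Bézout coefficients:
  9 = 63 - 3·18
  ... = 225·(4) + 81·(-11)
Scale by 90: particular solution (360, -990); reduce u mod 9: (0, 10).
General solution: u = 0 + 9t, v = 10 - 25t for integer t.
-14 ≤ 0 + 9t ≤ 192 gives t ∈ [-1, 21], which is 23 values.

23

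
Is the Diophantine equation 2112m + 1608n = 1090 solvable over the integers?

gcd(2112, 1608) = 24  (2112 = 1×1608 + 504, 1608 = 3×504 + 96, 504 = 5×96 + 24, 96 = 4×24).
24 does not divide 1090 (remainder 10), so no integer solutions.

no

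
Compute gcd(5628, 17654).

gcd(17654, 5628):
  17654 = 3*5628 + 770
  5628 = 7*770 + 238
  770 = 3*238 + 56
  238 = 4*56 + 14
  56 = 4*14
so gcd(17654, 5628) = 14.

14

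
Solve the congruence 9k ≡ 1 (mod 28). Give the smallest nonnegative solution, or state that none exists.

25

gcd(28, 9) = 1.
1 divides 1, so solutions exist.
By Bézout, 9·(-3) + 28·(1) = 1.
So 9·(-3) ≡ 1 (mod 28); multiply by 1: k ≡ -3 (mod 28).
Smallest nonnegative: k = -3 mod 28 = 25.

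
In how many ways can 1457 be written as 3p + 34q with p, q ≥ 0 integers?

14

gcd(34, 3) = 1.
By Bézout, 3×(-11) + 34×(1) = 1.
One solution: (21, 41).
General: p = 21 + 34t, q = 41 - 3t.
p ≥ 0 ⇒ t ≥ 0; q ≥ 0 ⇒ t ≤ 13. So t ∈ [0, 13]: 14 solutions.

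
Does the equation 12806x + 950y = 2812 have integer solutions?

yes

gcd(12806, 950) = 38  (12806 = 13×950 + 456, 950 = 2×456 + 38, 456 = 12×38).
38 divides 2812, so integer solutions exist.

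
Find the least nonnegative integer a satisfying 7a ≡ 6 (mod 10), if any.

8

gcd(10, 7) = 1  (10 = 1×7 + 3, 7 = 2×3 + 1, 3 = 3×1).
1 divides 6, so solutions exist.
Back-substituting, 7×(3) + 10×(-2) = 1.
So 7×(3) ≡ 1 (mod 10); multiply by 6: a ≡ 18 (mod 10).
Smallest nonnegative: a = 18 mod 10 = 8.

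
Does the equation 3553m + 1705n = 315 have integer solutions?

gcd(3553, 1705) = 11  (3553 = 2·1705 + 143, 1705 = 11·143 + 132, 143 = 1·132 + 11, 132 = 12·11).
11 does not divide 315 (remainder 7), so no integer solutions.

no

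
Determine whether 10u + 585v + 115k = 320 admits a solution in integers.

yes

gcd(585, 10) = 5  (585 = 58·10 + 5, 10 = 2·5).
gcd(5, 115) = 5.
5 divides 320, so integer solutions exist.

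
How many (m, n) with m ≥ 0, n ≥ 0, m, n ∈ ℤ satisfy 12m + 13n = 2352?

gcd(13, 12):
  13 = 1·12 + 1
  12 = 12·1
so gcd(13, 12) = 1.
Back-substitute for Bézout coefficients:
  1 = 13 - 1·12
  ... = 12·(-1) + 13·(1)
Scale by 2352: one solution is (-2352, 2352). Reduce m mod 13: (1, 180).
General: m = 1 + 13t, n = 180 - 12t.
m ≥ 0 ⇒ t ≥ 0; n ≥ 0 ⇒ t ≤ 15. So t ∈ [0, 15]: 16 solutions.

16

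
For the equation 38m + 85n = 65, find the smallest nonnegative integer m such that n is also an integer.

gcd(85, 38):
  85 = 2·38 + 9
  38 = 4·9 + 2
  9 = 4·2 + 1
  2 = 2·1
so gcd(85, 38) = 1.
1 divides 65, so solutions exist.
Back-substitute for Bézout coefficients:
  1 = 9 - 4·2
  ... = 38·(-38) + 85·(17)
Scale by 65/1 = 65: (m₀, n₀) = (-2470, 1105).
General solution: m = -2470 + 85t, n = 1105 - 38t for integer t.
m ≥ 0: smallest is -2470 mod 85 = 80 (at t = 30), with n = -35.

80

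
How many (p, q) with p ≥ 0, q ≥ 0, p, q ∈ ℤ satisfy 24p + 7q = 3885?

24

gcd(24, 7):
  24 = 3*7 + 3
  7 = 2*3 + 1
  3 = 3*1
so gcd(24, 7) = 1.
Back-substitute for Bézout coefficients:
  1 = 7 - 2*3
  ... = 24*(-2) + 7*(7)
Scale by 3885: one solution is (-7770, 27195). Reduce p mod 7: (0, 555).
General: p = 0 + 7t, q = 555 - 24t.
p ≥ 0 ⇒ t ≥ 0; q ≥ 0 ⇒ t ≤ 23. So t ∈ [0, 23]: 24 solutions.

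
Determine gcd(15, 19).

gcd(19, 15) = 1  (19 = 1×15 + 4, 15 = 3×4 + 3, 4 = 1×3 + 1, 3 = 3×1).

1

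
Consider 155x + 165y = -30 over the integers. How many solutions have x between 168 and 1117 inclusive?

29

gcd(165, 155) = 5.
By Bézout, 155×(16) + 165×(-15) = 5.
Particular solution: (3, -3).
General solution: x = 3 + 33t, y = -3 - 31t for integer t.
168 ≤ 3 + 33t ≤ 1117 gives t ∈ [5, 33], which is 29 values.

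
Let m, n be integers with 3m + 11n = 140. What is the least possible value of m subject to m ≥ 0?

10

gcd(11, 3) = 1  (11 = 3×3 + 2, 3 = 1×2 + 1, 2 = 2×1).
1 divides 140, so solutions exist.
Back-substituting, 3×(4) + 11×(-1) = 1.
Scale by 140/1 = 140: (m₀, n₀) = (560, -140).
General solution: m = 560 + 11t, n = -140 - 3t for integer t.
m ≥ 0: smallest is 560 mod 11 = 10 (at t = -50), with n = 10.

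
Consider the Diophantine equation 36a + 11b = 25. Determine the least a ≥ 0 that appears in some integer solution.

1

gcd(36, 11) = 1  (36 = 3·11 + 3, 11 = 3·3 + 2, 3 = 1·2 + 1, 2 = 2·1).
1 divides 25, so solutions exist.
Back-substituting, 36·(4) + 11·(-13) = 1.
Scale by 25/1 = 25: (a₀, b₀) = (100, -325).
General solution: a = 100 + 11t, b = -325 - 36t for integer t.
a ≥ 0: smallest is 100 mod 11 = 1 (at t = -9), with b = -1.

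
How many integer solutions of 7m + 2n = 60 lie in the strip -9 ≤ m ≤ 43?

26

gcd(7, 2) = 1  (7 = 3·2 + 1, 2 = 2·1).
Back-substituting, 7·(1) + 2·(-3) = 1.
Scale by 60: particular solution (60, -180); reduce m mod 2: (0, 30).
General solution: m = 0 + 2t, n = 30 - 7t for integer t.
-9 ≤ 0 + 2t ≤ 43 gives t ∈ [-4, 21], which is 26 values.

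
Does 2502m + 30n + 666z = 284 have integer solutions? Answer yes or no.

gcd(2502, 30) = 6.
gcd(6, 666) = 6.
6 does not divide 284 (remainder 2), so no integer solutions.

no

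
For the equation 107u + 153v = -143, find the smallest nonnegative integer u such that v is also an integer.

53

gcd(153, 107) = 1  (153 = 1·107 + 46, 107 = 2·46 + 15, 46 = 3·15 + 1, 15 = 15·1).
1 divides -143, so solutions exist.
Back-substituting, 107·(-10) + 153·(7) = 1.
Scale by -143/1 = -143: (u₀, v₀) = (1430, -1001).
General solution: u = 1430 + 153t, v = -1001 - 107t for integer t.
u ≥ 0: smallest is 1430 mod 153 = 53 (at t = -9), with v = -38.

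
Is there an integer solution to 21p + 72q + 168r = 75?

gcd(72, 21) = 3  (72 = 3*21 + 9, 21 = 2*9 + 3, 9 = 3*3).
gcd(3, 168) = 3.
3 divides 75, so integer solutions exist.

yes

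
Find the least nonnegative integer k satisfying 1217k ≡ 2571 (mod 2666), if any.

gcd(2666, 1217):
  2666 = 2×1217 + 232
  1217 = 5×232 + 57
  232 = 4×57 + 4
  57 = 14×4 + 1
  4 = 4×1
so gcd(2666, 1217) = 1.
1 divides 2571, so solutions exist.
Back-substitute for Bézout coefficients:
  1 = 57 - 14×4
  ... = 1217×(655) + 2666×(-299)
So 1217×(655) ≡ 1 (mod 2666); multiply by 2571: k ≡ 1684005 (mod 2666).
Smallest nonnegative: k = 1684005 mod 2666 = 1759.

1759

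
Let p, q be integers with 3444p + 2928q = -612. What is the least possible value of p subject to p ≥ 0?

gcd(3444, 2928):
  3444 = 1×2928 + 516
  2928 = 5×516 + 348
  516 = 1×348 + 168
  348 = 2×168 + 12
  168 = 14×12
so gcd(3444, 2928) = 12.
12 divides -612, so solutions exist.
Back-substitute for Bézout coefficients:
  12 = 348 - 2×168
  ... = 3444×(-17) + 2928×(20)
Scale by -612/12 = -51: (p₀, q₀) = (867, -1020).
General solution: p = 867 + 244t, q = -1020 - 287t for integer t.
p ≥ 0: smallest is 867 mod 244 = 135 (at t = -3), with q = -159.

135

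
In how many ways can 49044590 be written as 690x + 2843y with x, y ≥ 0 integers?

25

gcd(2843, 690):
  2843 = 4*690 + 83
  690 = 8*83 + 26
  83 = 3*26 + 5
  26 = 5*5 + 1
  5 = 5*1
so gcd(2843, 690) = 1.
Back-substitute for Bézout coefficients:
  1 = 26 - 5*5
  ... = 690*(548) + 2843*(-133)
Scale by 49044590: one solution is (26876435320, -6522930470). Reduce x mod 2843: (1199, 16960).
General: x = 1199 + 2843t, y = 16960 - 690t.
x ≥ 0 ⇒ t ≥ 0; y ≥ 0 ⇒ t ≤ 24. So t ∈ [0, 24]: 25 solutions.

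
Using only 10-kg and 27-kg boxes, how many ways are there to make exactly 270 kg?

2

Need nonnegative integers with 10j + 27k = 270.
gcd(10, 27) = 1, and 10·(-8) + 27·(3) = 1.
So (j₀, k₀) = (-2160, 810); general j = -2160 + 27t, k = 810 - 10t.
j ≥ 0 ⇒ t ≥ 80; k ≥ 0 ⇒ t ≤ 81. That's 2 values of t.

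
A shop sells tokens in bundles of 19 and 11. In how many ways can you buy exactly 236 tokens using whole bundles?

Need nonnegative integers with 19j + 11k = 236.
gcd(19, 11) = 1, and 19·(-4) + 11·(7) = 1.
So (j₀, k₀) = (-944, 1652); general j = -944 + 11t, k = 1652 - 19t.
j ≥ 0 ⇒ t ≥ 86; k ≥ 0 ⇒ t ≤ 86. That's 1 value of t.

1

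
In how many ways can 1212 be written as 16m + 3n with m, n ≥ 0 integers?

26

gcd(16, 3):
  16 = 5*3 + 1
  3 = 3*1
so gcd(16, 3) = 1.
Back-substitute for Bézout coefficients:
  1 = 16 - 5*3
  ... = 16*(1) + 3*(-5)
Scale by 1212: one solution is (1212, -6060). Reduce m mod 3: (0, 404).
General: m = 0 + 3t, n = 404 - 16t.
m ≥ 0 ⇒ t ≥ 0; n ≥ 0 ⇒ t ≤ 25. So t ∈ [0, 25]: 26 solutions.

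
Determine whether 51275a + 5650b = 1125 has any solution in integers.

gcd(51275, 5650) = 25  (51275 = 9*5650 + 425, 5650 = 13*425 + 125, 425 = 3*125 + 50, 125 = 2*50 + 25, 50 = 2*25).
25 divides 1125, so integer solutions exist.

yes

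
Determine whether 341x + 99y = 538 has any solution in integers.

gcd(341, 99) = 11  (341 = 3*99 + 44, 99 = 2*44 + 11, 44 = 4*11).
11 does not divide 538 (remainder 10), so no integer solutions.

no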